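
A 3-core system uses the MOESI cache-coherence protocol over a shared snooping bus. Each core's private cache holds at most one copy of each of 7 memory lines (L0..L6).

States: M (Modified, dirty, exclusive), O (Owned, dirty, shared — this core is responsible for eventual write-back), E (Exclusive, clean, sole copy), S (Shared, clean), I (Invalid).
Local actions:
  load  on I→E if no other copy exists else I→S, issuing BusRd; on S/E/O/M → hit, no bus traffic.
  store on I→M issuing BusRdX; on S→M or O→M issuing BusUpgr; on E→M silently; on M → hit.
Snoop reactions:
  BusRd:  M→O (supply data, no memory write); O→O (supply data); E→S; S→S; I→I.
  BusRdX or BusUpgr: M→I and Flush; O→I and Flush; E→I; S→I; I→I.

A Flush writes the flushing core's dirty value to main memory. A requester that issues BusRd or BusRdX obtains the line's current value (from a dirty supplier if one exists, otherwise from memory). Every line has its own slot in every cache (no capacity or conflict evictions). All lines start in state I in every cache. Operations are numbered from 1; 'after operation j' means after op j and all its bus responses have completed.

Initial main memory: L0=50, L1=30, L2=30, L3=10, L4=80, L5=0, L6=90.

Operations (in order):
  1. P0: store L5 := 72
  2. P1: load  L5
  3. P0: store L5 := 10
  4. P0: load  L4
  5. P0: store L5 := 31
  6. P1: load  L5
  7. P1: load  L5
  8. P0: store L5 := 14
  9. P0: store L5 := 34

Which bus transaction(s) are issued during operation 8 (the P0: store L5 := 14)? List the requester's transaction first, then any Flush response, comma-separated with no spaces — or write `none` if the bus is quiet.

[1] P0: store L5 := 72 | P0:M(72), P1:I, P2:I | bus: BusRdX
[2] P1: load  L5 | P0:O(72), P1:S(72), P2:I | bus: BusRd
[3] P0: store L5 := 10 | P0:M(10), P1:I, P2:I | bus: BusUpgr
[4] P0: load  L4 | P0:E(80), P1:I, P2:I | bus: BusRd
[5] P0: store L5 := 31 | P0:M(31), P1:I, P2:I | bus: none
[6] P1: load  L5 | P0:O(31), P1:S(31), P2:I | bus: BusRd
[7] P1: load  L5 | P0:O(31), P1:S(31), P2:I | bus: none
[8] P0: store L5 := 14 | P0:M(14), P1:I, P2:I | bus: BusUpgr
[9] P0: store L5 := 34 | P0:M(34), P1:I, P2:I | bus: none

bus = BusUpgr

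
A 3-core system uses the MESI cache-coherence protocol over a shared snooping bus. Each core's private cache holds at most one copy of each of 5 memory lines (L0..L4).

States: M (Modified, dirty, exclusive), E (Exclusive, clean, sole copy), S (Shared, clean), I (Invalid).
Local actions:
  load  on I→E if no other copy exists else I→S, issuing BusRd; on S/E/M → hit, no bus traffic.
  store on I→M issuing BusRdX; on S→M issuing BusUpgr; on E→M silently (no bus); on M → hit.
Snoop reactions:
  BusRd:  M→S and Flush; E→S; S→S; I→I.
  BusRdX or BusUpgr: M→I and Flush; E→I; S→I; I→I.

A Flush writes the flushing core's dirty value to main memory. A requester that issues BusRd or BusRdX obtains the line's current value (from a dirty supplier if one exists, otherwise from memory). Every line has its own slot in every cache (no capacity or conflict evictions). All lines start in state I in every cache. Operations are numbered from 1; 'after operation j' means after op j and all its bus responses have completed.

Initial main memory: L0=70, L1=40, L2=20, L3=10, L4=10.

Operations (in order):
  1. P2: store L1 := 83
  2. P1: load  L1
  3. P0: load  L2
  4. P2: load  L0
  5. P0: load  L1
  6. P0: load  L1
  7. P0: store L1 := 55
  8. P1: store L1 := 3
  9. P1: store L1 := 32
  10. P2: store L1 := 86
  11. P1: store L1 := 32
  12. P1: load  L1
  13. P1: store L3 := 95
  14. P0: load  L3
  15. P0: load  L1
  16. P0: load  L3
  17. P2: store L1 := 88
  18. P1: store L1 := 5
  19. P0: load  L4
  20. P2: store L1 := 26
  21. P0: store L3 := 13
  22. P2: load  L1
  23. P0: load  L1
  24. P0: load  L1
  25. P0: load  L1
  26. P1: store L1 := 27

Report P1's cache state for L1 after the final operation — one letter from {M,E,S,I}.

state = M

[1] P2: store L1 := 83 | P0:I, P1:I, P2:M(83) | bus: BusRdX
[2] P1: load  L1 | P0:I, P1:S(83), P2:S(83) | bus: BusRd,Flush
[3] P0: load  L2 | P0:E(20), P1:I, P2:I | bus: BusRd
[4] P2: load  L0 | P0:I, P1:I, P2:E(70) | bus: BusRd
[5] P0: load  L1 | P0:S(83), P1:S(83), P2:S(83) | bus: BusRd
[6] P0: load  L1 | P0:S(83), P1:S(83), P2:S(83) | bus: none
[7] P0: store L1 := 55 | P0:M(55), P1:I, P2:I | bus: BusUpgr
[8] P1: store L1 := 3 | P0:I, P1:M(3), P2:I | bus: BusRdX,Flush
[9] P1: store L1 := 32 | P0:I, P1:M(32), P2:I | bus: none
[10] P2: store L1 := 86 | P0:I, P1:I, P2:M(86) | bus: BusRdX,Flush
[11] P1: store L1 := 32 | P0:I, P1:M(32), P2:I | bus: BusRdX,Flush
[12] P1: load  L1 | P0:I, P1:M(32), P2:I | bus: none
[13] P1: store L3 := 95 | P0:I, P1:M(95), P2:I | bus: BusRdX
[14] P0: load  L3 | P0:S(95), P1:S(95), P2:I | bus: BusRd,Flush
[15] P0: load  L1 | P0:S(32), P1:S(32), P2:I | bus: BusRd,Flush
[16] P0: load  L3 | P0:S(95), P1:S(95), P2:I | bus: none
[17] P2: store L1 := 88 | P0:I, P1:I, P2:M(88) | bus: BusRdX
[18] P1: store L1 := 5 | P0:I, P1:M(5), P2:I | bus: BusRdX,Flush
[19] P0: load  L4 | P0:E(10), P1:I, P2:I | bus: BusRd
[20] P2: store L1 := 26 | P0:I, P1:I, P2:M(26) | bus: BusRdX,Flush
[21] P0: store L3 := 13 | P0:M(13), P1:I, P2:I | bus: BusUpgr
[22] P2: load  L1 | P0:I, P1:I, P2:M(26) | bus: none
[23] P0: load  L1 | P0:S(26), P1:I, P2:S(26) | bus: BusRd,Flush
[24] P0: load  L1 | P0:S(26), P1:I, P2:S(26) | bus: none
[25] P0: load  L1 | P0:S(26), P1:I, P2:S(26) | bus: none
[26] P1: store L1 := 27 | P0:I, P1:M(27), P2:I | bus: BusRdX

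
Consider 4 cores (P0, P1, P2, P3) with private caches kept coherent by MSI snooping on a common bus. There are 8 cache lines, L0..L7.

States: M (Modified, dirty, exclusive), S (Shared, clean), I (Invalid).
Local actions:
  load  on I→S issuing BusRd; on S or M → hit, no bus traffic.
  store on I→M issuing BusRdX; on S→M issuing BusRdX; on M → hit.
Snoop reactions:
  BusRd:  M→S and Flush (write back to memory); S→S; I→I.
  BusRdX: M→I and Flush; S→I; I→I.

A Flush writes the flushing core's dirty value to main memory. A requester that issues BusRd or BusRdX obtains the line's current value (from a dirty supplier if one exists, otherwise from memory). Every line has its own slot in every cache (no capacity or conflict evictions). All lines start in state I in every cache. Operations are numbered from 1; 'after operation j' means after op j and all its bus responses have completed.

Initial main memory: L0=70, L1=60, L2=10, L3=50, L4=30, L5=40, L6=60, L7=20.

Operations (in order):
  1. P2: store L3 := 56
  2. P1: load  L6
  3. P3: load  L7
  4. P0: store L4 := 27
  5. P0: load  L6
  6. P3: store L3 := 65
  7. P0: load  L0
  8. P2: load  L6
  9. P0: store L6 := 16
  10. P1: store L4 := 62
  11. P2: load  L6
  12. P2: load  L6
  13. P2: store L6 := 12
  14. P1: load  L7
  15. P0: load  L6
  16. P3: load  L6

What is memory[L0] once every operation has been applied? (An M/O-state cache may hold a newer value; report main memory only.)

memory[L0] = 70

1. P2: store L3 := 56  bus=[BusRdX]  L3: P0=I P1=I P2=M P3=I  mem[L3]=50
2. P1: load  L6  bus=[BusRd]  L6: P0=I P1=S P2=I P3=I  mem[L6]=60
3. P3: load  L7  bus=[BusRd]  L7: P0=I P1=I P2=I P3=S  mem[L7]=20
4. P0: store L4 := 27  bus=[BusRdX]  L4: P0=M P1=I P2=I P3=I  mem[L4]=30
5. P0: load  L6  bus=[BusRd]  L6: P0=S P1=S P2=I P3=I  mem[L6]=60
6. P3: store L3 := 65  bus=[BusRdX,Flush]  L3: P0=I P1=I P2=I P3=M  mem[L3]=56
7. P0: load  L0  bus=[BusRd]  L0: P0=S P1=I P2=I P3=I  mem[L0]=70
8. P2: load  L6  bus=[BusRd]  L6: P0=S P1=S P2=S P3=I  mem[L6]=60
9. P0: store L6 := 16  bus=[BusRdX]  L6: P0=M P1=I P2=I P3=I  mem[L6]=60
10. P1: store L4 := 62  bus=[BusRdX,Flush]  L4: P0=I P1=M P2=I P3=I  mem[L4]=27
11. P2: load  L6  bus=[BusRd,Flush]  L6: P0=S P1=I P2=S P3=I  mem[L6]=16
12. P2: load  L6  bus=[-]  L6: P0=S P1=I P2=S P3=I  mem[L6]=16
13. P2: store L6 := 12  bus=[BusRdX]  L6: P0=I P1=I P2=M P3=I  mem[L6]=16
14. P1: load  L7  bus=[BusRd]  L7: P0=I P1=S P2=I P3=S  mem[L7]=20
15. P0: load  L6  bus=[BusRd,Flush]  L6: P0=S P1=I P2=S P3=I  mem[L6]=12
16. P3: load  L6  bus=[BusRd]  L6: P0=S P1=I P2=S P3=S  mem[L6]=12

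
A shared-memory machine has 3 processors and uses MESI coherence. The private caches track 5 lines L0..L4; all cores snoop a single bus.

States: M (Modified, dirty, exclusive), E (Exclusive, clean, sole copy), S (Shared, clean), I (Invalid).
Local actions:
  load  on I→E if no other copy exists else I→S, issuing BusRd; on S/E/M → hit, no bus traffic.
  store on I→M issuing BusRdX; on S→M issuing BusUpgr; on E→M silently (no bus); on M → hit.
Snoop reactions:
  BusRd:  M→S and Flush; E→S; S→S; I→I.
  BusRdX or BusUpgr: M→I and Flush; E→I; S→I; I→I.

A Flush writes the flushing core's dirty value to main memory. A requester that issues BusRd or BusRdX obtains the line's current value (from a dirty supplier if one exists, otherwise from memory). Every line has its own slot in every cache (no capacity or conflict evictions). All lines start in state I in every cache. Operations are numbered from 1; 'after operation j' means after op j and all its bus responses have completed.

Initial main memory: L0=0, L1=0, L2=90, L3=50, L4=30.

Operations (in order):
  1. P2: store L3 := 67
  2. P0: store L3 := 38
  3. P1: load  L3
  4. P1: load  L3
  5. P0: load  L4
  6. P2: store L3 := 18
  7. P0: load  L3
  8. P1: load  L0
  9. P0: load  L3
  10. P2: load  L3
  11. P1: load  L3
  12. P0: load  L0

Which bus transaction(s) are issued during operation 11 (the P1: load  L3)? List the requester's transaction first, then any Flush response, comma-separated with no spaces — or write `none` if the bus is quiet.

step 1: P2: store L3 := 67  ⟶  IIM  (L3)  txn=BusRdX  M[L3]=50
step 2: P0: store L3 := 38  ⟶  MII  (L3)  txn=BusRdX+Flush  M[L3]=67
step 3: P1: load  L3  ⟶  SSI  (L3)  txn=BusRd+Flush  M[L3]=38
step 4: P1: load  L3  ⟶  SSI  (L3)  txn=∅  M[L3]=38
step 5: P0: load  L4  ⟶  EII  (L4)  txn=BusRd  M[L4]=30
step 6: P2: store L3 := 18  ⟶  IIM  (L3)  txn=BusRdX  M[L3]=38
step 7: P0: load  L3  ⟶  SIS  (L3)  txn=BusRd+Flush  M[L3]=18
step 8: P1: load  L0  ⟶  IEI  (L0)  txn=BusRd  M[L0]=0
step 9: P0: load  L3  ⟶  SIS  (L3)  txn=∅  M[L3]=18
step 10: P2: load  L3  ⟶  SIS  (L3)  txn=∅  M[L3]=18
step 11: P1: load  L3  ⟶  SSS  (L3)  txn=BusRd  M[L3]=18
step 12: P0: load  L0  ⟶  SSI  (L0)  txn=BusRd  M[L0]=0

bus = BusRd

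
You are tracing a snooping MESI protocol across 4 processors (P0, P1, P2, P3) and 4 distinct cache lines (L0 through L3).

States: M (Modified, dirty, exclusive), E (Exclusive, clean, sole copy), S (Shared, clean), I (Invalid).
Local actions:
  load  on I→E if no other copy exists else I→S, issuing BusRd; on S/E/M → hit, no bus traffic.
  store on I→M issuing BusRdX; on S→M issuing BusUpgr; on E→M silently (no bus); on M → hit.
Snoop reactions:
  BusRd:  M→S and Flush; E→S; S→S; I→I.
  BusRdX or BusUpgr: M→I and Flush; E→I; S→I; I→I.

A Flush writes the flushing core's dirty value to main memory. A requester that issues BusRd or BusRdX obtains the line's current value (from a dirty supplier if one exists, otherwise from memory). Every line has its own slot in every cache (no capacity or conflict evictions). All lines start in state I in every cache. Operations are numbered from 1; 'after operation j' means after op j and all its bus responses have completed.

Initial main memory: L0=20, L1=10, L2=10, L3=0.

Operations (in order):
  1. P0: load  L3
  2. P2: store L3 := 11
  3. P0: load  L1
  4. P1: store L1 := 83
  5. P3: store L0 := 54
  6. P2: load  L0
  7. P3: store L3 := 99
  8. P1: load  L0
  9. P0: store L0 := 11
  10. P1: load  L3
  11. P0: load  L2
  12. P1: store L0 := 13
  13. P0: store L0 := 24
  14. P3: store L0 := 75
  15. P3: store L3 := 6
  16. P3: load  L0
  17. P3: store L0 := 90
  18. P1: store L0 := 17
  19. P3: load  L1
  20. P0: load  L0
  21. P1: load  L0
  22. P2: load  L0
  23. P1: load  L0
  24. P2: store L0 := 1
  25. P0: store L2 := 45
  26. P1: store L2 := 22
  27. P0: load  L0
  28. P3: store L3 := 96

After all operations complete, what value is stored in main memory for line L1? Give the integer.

memory[L1] = 83

  op1 P0: load  L3 → E/I/I/I on L3; bus BusRd; mem=0
  op2 P2: store L3 := 11 → I/I/M/I on L3; bus BusRdX; mem=0
  op3 P0: load  L1 → E/I/I/I on L1; bus BusRd; mem=10
  op4 P1: store L1 := 83 → I/M/I/I on L1; bus BusRdX; mem=10
  op5 P3: store L0 := 54 → I/I/I/M on L0; bus BusRdX; mem=20
  op6 P2: load  L0 → I/I/S/S on L0; bus BusRd Flush; mem=54
  op7 P3: store L3 := 99 → I/I/I/M on L3; bus BusRdX Flush; mem=11
  op8 P1: load  L0 → I/S/S/S on L0; bus BusRd; mem=54
  op9 P0: store L0 := 11 → M/I/I/I on L0; bus BusRdX; mem=54
  op10 P1: load  L3 → I/S/I/S on L3; bus BusRd Flush; mem=99
  op11 P0: load  L2 → E/I/I/I on L2; bus BusRd; mem=10
  op12 P1: store L0 := 13 → I/M/I/I on L0; bus BusRdX Flush; mem=11
  op13 P0: store L0 := 24 → M/I/I/I on L0; bus BusRdX Flush; mem=13
  op14 P3: store L0 := 75 → I/I/I/M on L0; bus BusRdX Flush; mem=24
  op15 P3: store L3 := 6 → I/I/I/M on L3; bus BusUpgr; mem=99
  op16 P3: load  L0 → I/I/I/M on L0; bus (none); mem=24
  op17 P3: store L0 := 90 → I/I/I/M on L0; bus (none); mem=24
  op18 P1: store L0 := 17 → I/M/I/I on L0; bus BusRdX Flush; mem=90
  op19 P3: load  L1 → I/S/I/S on L1; bus BusRd Flush; mem=83
  op20 P0: load  L0 → S/S/I/I on L0; bus BusRd Flush; mem=17
  op21 P1: load  L0 → S/S/I/I on L0; bus (none); mem=17
  op22 P2: load  L0 → S/S/S/I on L0; bus BusRd; mem=17
  op23 P1: load  L0 → S/S/S/I on L0; bus (none); mem=17
  op24 P2: store L0 := 1 → I/I/M/I on L0; bus BusUpgr; mem=17
  op25 P0: store L2 := 45 → M/I/I/I on L2; bus (none); mem=10
  op26 P1: store L2 := 22 → I/M/I/I on L2; bus BusRdX Flush; mem=45
  op27 P0: load  L0 → S/I/S/I on L0; bus BusRd Flush; mem=1
  op28 P3: store L3 := 96 → I/I/I/M on L3; bus (none); mem=99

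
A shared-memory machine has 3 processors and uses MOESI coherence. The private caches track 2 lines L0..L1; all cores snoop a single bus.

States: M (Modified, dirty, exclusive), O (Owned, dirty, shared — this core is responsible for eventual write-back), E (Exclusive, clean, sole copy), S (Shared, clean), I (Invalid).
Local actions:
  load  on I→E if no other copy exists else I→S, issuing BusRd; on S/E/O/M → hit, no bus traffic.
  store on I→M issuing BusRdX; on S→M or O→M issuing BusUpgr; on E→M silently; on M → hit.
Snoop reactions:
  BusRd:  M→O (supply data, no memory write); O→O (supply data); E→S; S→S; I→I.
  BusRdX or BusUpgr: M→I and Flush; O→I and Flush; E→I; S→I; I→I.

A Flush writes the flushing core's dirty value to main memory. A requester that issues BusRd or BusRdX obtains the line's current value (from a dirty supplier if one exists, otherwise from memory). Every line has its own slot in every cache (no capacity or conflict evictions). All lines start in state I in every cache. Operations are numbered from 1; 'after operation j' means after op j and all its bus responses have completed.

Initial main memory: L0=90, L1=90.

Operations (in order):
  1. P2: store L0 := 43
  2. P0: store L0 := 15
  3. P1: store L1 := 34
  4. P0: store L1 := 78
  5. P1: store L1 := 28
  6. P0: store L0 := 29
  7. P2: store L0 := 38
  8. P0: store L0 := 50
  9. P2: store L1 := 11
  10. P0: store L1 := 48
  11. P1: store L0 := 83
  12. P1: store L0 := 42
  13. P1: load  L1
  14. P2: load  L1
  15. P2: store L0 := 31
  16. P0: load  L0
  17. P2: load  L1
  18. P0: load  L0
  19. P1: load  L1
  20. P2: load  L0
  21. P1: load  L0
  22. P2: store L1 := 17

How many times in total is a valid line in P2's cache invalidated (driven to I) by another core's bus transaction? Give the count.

[1] P2: store L0 := 43 | P0:I, P1:I, P2:M(43) | bus: BusRdX
[2] P0: store L0 := 15 | P0:M(15), P1:I, P2:I | bus: BusRdX,Flush
[3] P1: store L1 := 34 | P0:I, P1:M(34), P2:I | bus: BusRdX
[4] P0: store L1 := 78 | P0:M(78), P1:I, P2:I | bus: BusRdX,Flush
[5] P1: store L1 := 28 | P0:I, P1:M(28), P2:I | bus: BusRdX,Flush
[6] P0: store L0 := 29 | P0:M(29), P1:I, P2:I | bus: none
[7] P2: store L0 := 38 | P0:I, P1:I, P2:M(38) | bus: BusRdX,Flush
[8] P0: store L0 := 50 | P0:M(50), P1:I, P2:I | bus: BusRdX,Flush
[9] P2: store L1 := 11 | P0:I, P1:I, P2:M(11) | bus: BusRdX,Flush
[10] P0: store L1 := 48 | P0:M(48), P1:I, P2:I | bus: BusRdX,Flush
[11] P1: store L0 := 83 | P0:I, P1:M(83), P2:I | bus: BusRdX,Flush
[12] P1: store L0 := 42 | P0:I, P1:M(42), P2:I | bus: none
[13] P1: load  L1 | P0:O(48), P1:S(48), P2:I | bus: BusRd
[14] P2: load  L1 | P0:O(48), P1:S(48), P2:S(48) | bus: BusRd
[15] P2: store L0 := 31 | P0:I, P1:I, P2:M(31) | bus: BusRdX,Flush
[16] P0: load  L0 | P0:S(31), P1:I, P2:O(31) | bus: BusRd
[17] P2: load  L1 | P0:O(48), P1:S(48), P2:S(48) | bus: none
[18] P0: load  L0 | P0:S(31), P1:I, P2:O(31) | bus: none
[19] P1: load  L1 | P0:O(48), P1:S(48), P2:S(48) | bus: none
[20] P2: load  L0 | P0:S(31), P1:I, P2:O(31) | bus: none
[21] P1: load  L0 | P0:S(31), P1:S(31), P2:O(31) | bus: BusRd
[22] P2: store L1 := 17 | P0:I, P1:I, P2:M(17) | bus: BusUpgr,Flush

invalidations = 3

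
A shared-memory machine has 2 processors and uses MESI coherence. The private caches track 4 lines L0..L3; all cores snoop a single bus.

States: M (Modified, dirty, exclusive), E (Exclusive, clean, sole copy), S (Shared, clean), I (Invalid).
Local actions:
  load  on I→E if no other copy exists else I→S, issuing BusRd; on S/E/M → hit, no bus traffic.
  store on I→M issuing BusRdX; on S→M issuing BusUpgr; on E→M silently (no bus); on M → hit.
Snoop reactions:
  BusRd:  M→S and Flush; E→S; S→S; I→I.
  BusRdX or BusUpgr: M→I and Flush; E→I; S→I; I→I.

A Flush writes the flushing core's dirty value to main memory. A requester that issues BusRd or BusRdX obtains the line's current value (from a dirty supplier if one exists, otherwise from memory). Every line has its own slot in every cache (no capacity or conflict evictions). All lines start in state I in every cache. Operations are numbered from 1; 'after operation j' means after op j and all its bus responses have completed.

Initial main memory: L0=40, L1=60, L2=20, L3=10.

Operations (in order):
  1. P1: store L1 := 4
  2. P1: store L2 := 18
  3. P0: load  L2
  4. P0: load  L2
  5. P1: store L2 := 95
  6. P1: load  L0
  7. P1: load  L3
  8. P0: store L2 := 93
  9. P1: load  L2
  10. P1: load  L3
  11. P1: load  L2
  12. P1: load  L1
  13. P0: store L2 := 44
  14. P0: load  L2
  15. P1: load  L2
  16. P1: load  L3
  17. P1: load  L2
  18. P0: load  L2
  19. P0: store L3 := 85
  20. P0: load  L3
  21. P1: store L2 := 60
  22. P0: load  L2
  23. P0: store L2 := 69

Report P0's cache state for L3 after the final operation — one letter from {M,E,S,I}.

[1] P1: store L1 := 4 | P0:I, P1:M(4) | bus: BusRdX
[2] P1: store L2 := 18 | P0:I, P1:M(18) | bus: BusRdX
[3] P0: load  L2 | P0:S(18), P1:S(18) | bus: BusRd,Flush
[4] P0: load  L2 | P0:S(18), P1:S(18) | bus: none
[5] P1: store L2 := 95 | P0:I, P1:M(95) | bus: BusUpgr
[6] P1: load  L0 | P0:I, P1:E(40) | bus: BusRd
[7] P1: load  L3 | P0:I, P1:E(10) | bus: BusRd
[8] P0: store L2 := 93 | P0:M(93), P1:I | bus: BusRdX,Flush
[9] P1: load  L2 | P0:S(93), P1:S(93) | bus: BusRd,Flush
[10] P1: load  L3 | P0:I, P1:E(10) | bus: none
[11] P1: load  L2 | P0:S(93), P1:S(93) | bus: none
[12] P1: load  L1 | P0:I, P1:M(4) | bus: none
[13] P0: store L2 := 44 | P0:M(44), P1:I | bus: BusUpgr
[14] P0: load  L2 | P0:M(44), P1:I | bus: none
[15] P1: load  L2 | P0:S(44), P1:S(44) | bus: BusRd,Flush
[16] P1: load  L3 | P0:I, P1:E(10) | bus: none
[17] P1: load  L2 | P0:S(44), P1:S(44) | bus: none
[18] P0: load  L2 | P0:S(44), P1:S(44) | bus: none
[19] P0: store L3 := 85 | P0:M(85), P1:I | bus: BusRdX
[20] P0: load  L3 | P0:M(85), P1:I | bus: none
[21] P1: store L2 := 60 | P0:I, P1:M(60) | bus: BusUpgr
[22] P0: load  L2 | P0:S(60), P1:S(60) | bus: BusRd,Flush
[23] P0: store L2 := 69 | P0:M(69), P1:I | bus: BusUpgr

state = M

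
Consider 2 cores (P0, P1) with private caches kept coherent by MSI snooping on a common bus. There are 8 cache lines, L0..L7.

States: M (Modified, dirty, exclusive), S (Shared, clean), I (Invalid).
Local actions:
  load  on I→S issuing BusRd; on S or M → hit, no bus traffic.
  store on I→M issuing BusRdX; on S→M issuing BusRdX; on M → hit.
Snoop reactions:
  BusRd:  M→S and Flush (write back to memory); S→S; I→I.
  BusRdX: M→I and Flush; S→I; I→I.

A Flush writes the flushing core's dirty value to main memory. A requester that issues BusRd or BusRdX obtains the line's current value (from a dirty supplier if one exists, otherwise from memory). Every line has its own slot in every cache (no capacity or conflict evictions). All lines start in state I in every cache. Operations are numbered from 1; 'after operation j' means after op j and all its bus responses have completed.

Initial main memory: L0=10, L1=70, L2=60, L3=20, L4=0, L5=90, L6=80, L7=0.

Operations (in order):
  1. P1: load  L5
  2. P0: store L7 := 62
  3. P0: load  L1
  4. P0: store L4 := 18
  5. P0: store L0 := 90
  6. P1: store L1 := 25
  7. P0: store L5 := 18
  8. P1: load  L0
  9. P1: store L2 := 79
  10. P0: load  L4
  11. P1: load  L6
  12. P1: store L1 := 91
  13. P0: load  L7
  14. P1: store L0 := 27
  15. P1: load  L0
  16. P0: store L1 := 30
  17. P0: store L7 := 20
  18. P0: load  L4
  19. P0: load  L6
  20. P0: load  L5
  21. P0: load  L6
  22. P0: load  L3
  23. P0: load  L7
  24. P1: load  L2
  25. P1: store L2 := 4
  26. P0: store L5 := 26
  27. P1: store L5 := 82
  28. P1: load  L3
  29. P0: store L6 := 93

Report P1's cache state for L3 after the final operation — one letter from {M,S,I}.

  op1 P1: load  L5 → I/S on L5; bus BusRd; mem=90
  op2 P0: store L7 := 62 → M/I on L7; bus BusRdX; mem=0
  op3 P0: load  L1 → S/I on L1; bus BusRd; mem=70
  op4 P0: store L4 := 18 → M/I on L4; bus BusRdX; mem=0
  op5 P0: store L0 := 90 → M/I on L0; bus BusRdX; mem=10
  op6 P1: store L1 := 25 → I/M on L1; bus BusRdX; mem=70
  op7 P0: store L5 := 18 → M/I on L5; bus BusRdX; mem=90
  op8 P1: load  L0 → S/S on L0; bus BusRd Flush; mem=90
  op9 P1: store L2 := 79 → I/M on L2; bus BusRdX; mem=60
  op10 P0: load  L4 → M/I on L4; bus (none); mem=0
  op11 P1: load  L6 → I/S on L6; bus BusRd; mem=80
  op12 P1: store L1 := 91 → I/M on L1; bus (none); mem=70
  op13 P0: load  L7 → M/I on L7; bus (none); mem=0
  op14 P1: store L0 := 27 → I/M on L0; bus BusRdX; mem=90
  op15 P1: load  L0 → I/M on L0; bus (none); mem=90
  op16 P0: store L1 := 30 → M/I on L1; bus BusRdX Flush; mem=91
  op17 P0: store L7 := 20 → M/I on L7; bus (none); mem=0
  op18 P0: load  L4 → M/I on L4; bus (none); mem=0
  op19 P0: load  L6 → S/S on L6; bus BusRd; mem=80
  op20 P0: load  L5 → M/I on L5; bus (none); mem=90
  op21 P0: load  L6 → S/S on L6; bus (none); mem=80
  op22 P0: load  L3 → S/I on L3; bus BusRd; mem=20
  op23 P0: load  L7 → M/I on L7; bus (none); mem=0
  op24 P1: load  L2 → I/M on L2; bus (none); mem=60
  op25 P1: store L2 := 4 → I/M on L2; bus (none); mem=60
  op26 P0: store L5 := 26 → M/I on L5; bus (none); mem=90
  op27 P1: store L5 := 82 → I/M on L5; bus BusRdX Flush; mem=26
  op28 P1: load  L3 → S/S on L3; bus BusRd; mem=20
  op29 P0: store L6 := 93 → M/I on L6; bus BusRdX; mem=80

state = S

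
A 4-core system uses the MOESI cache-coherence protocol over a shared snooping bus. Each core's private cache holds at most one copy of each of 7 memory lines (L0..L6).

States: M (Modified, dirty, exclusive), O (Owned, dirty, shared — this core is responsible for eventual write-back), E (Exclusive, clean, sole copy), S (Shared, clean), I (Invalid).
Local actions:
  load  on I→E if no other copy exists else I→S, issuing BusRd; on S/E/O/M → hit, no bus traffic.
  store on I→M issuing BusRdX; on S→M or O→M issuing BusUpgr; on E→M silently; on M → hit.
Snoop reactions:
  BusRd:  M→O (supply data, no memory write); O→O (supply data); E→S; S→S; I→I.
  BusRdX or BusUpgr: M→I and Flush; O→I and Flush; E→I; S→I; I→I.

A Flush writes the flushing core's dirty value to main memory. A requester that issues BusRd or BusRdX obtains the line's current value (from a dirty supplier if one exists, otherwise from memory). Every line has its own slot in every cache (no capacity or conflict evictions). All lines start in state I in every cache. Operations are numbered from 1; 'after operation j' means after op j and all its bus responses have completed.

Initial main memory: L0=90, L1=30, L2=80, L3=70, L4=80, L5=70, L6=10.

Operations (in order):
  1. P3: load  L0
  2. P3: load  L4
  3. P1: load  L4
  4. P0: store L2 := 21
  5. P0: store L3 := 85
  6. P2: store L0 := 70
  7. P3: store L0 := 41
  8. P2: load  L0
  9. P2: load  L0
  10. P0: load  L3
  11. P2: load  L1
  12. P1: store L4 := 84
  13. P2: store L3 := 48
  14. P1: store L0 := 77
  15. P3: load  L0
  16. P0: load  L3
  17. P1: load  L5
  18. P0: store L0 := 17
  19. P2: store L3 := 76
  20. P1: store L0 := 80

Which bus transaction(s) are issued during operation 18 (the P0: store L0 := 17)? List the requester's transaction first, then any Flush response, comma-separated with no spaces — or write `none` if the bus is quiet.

1. P3: load  L0  bus=[BusRd]  L0: P0=I P1=I P2=I P3=E  mem[L0]=90
2. P3: load  L4  bus=[BusRd]  L4: P0=I P1=I P2=I P3=E  mem[L4]=80
3. P1: load  L4  bus=[BusRd]  L4: P0=I P1=S P2=I P3=S  mem[L4]=80
4. P0: store L2 := 21  bus=[BusRdX]  L2: P0=M P1=I P2=I P3=I  mem[L2]=80
5. P0: store L3 := 85  bus=[BusRdX]  L3: P0=M P1=I P2=I P3=I  mem[L3]=70
6. P2: store L0 := 70  bus=[BusRdX]  L0: P0=I P1=I P2=M P3=I  mem[L0]=90
7. P3: store L0 := 41  bus=[BusRdX,Flush]  L0: P0=I P1=I P2=I P3=M  mem[L0]=70
8. P2: load  L0  bus=[BusRd]  L0: P0=I P1=I P2=S P3=O  mem[L0]=70
9. P2: load  L0  bus=[-]  L0: P0=I P1=I P2=S P3=O  mem[L0]=70
10. P0: load  L3  bus=[-]  L3: P0=M P1=I P2=I P3=I  mem[L3]=70
11. P2: load  L1  bus=[BusRd]  L1: P0=I P1=I P2=E P3=I  mem[L1]=30
12. P1: store L4 := 84  bus=[BusUpgr]  L4: P0=I P1=M P2=I P3=I  mem[L4]=80
13. P2: store L3 := 48  bus=[BusRdX,Flush]  L3: P0=I P1=I P2=M P3=I  mem[L3]=85
14. P1: store L0 := 77  bus=[BusRdX,Flush]  L0: P0=I P1=M P2=I P3=I  mem[L0]=41
15. P3: load  L0  bus=[BusRd]  L0: P0=I P1=O P2=I P3=S  mem[L0]=41
16. P0: load  L3  bus=[BusRd]  L3: P0=S P1=I P2=O P3=I  mem[L3]=85
17. P1: load  L5  bus=[BusRd]  L5: P0=I P1=E P2=I P3=I  mem[L5]=70
18. P0: store L0 := 17  bus=[BusRdX,Flush]  L0: P0=M P1=I P2=I P3=I  mem[L0]=77
19. P2: store L3 := 76  bus=[BusUpgr]  L3: P0=I P1=I P2=M P3=I  mem[L3]=85
20. P1: store L0 := 80  bus=[BusRdX,Flush]  L0: P0=I P1=M P2=I P3=I  mem[L0]=17

bus = BusRdX,Flush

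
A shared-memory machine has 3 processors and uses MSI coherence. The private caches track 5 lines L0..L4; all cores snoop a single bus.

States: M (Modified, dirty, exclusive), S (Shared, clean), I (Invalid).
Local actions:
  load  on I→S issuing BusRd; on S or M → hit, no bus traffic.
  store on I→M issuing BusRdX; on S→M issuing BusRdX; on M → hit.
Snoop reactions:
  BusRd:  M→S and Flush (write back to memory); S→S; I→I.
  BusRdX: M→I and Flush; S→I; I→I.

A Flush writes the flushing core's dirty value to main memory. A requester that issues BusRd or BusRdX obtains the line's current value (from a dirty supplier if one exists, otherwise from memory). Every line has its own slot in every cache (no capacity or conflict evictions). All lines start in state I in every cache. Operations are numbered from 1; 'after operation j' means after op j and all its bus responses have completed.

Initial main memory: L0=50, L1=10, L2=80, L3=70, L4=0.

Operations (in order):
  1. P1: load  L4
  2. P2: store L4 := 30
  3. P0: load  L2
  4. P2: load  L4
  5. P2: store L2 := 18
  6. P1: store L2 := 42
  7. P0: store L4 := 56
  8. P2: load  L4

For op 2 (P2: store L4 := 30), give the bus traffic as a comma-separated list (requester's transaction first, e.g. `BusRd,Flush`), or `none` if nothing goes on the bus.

bus = BusRdX

  op1 P1: load  L4 → I/S/I on L4; bus BusRd; mem=0
  op2 P2: store L4 := 30 → I/I/M on L4; bus BusRdX; mem=0
  op3 P0: load  L2 → S/I/I on L2; bus BusRd; mem=80
  op4 P2: load  L4 → I/I/M on L4; bus (none); mem=0
  op5 P2: store L2 := 18 → I/I/M on L2; bus BusRdX; mem=80
  op6 P1: store L2 := 42 → I/M/I on L2; bus BusRdX Flush; mem=18
  op7 P0: store L4 := 56 → M/I/I on L4; bus BusRdX Flush; mem=30
  op8 P2: load  L4 → S/I/S on L4; bus BusRd Flush; mem=56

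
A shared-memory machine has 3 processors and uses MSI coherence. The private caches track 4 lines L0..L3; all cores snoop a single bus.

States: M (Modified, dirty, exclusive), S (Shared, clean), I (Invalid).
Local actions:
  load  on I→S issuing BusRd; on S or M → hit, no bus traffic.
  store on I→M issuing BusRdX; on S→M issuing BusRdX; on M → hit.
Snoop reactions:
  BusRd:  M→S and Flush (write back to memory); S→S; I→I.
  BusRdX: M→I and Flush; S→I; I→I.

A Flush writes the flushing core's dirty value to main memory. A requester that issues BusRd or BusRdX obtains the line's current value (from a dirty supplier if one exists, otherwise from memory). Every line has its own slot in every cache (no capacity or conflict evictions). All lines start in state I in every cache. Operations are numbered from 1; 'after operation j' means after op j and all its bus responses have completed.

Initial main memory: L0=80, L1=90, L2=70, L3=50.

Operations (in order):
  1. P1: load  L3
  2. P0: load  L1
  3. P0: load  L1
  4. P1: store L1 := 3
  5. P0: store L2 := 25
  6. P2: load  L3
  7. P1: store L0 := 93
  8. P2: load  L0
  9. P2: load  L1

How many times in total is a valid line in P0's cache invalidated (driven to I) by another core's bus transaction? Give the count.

  op1 P1: load  L3 → I/S/I on L3; bus BusRd; mem=50
  op2 P0: load  L1 → S/I/I on L1; bus BusRd; mem=90
  op3 P0: load  L1 → S/I/I on L1; bus (none); mem=90
  op4 P1: store L1 := 3 → I/M/I on L1; bus BusRdX; mem=90
  op5 P0: store L2 := 25 → M/I/I on L2; bus BusRdX; mem=70
  op6 P2: load  L3 → I/S/S on L3; bus BusRd; mem=50
  op7 P1: store L0 := 93 → I/M/I on L0; bus BusRdX; mem=80
  op8 P2: load  L0 → I/S/S on L0; bus BusRd Flush; mem=93
  op9 P2: load  L1 → I/S/S on L1; bus BusRd Flush; mem=3

invalidations = 1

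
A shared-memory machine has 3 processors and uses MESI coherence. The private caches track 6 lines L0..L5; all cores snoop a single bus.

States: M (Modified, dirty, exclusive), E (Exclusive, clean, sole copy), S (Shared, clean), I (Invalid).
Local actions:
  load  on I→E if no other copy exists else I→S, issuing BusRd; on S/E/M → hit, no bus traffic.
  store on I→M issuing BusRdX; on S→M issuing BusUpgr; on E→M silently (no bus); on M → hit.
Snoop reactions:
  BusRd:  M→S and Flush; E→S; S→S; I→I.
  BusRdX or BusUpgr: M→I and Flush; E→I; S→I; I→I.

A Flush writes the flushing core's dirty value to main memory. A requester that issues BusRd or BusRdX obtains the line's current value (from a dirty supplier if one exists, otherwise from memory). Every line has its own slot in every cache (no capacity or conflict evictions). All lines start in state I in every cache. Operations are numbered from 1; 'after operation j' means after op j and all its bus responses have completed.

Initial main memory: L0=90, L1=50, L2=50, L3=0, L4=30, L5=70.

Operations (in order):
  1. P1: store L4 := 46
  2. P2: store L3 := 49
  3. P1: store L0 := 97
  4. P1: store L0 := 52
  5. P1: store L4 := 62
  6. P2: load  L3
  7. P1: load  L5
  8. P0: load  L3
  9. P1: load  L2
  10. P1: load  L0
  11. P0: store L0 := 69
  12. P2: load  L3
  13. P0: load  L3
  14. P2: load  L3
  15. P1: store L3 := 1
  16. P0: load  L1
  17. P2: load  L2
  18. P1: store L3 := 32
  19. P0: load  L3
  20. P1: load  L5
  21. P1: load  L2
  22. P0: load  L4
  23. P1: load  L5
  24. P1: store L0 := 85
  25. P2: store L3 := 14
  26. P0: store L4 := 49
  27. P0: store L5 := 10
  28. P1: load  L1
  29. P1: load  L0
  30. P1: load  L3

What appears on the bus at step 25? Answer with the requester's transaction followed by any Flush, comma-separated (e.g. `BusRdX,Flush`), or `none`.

bus = BusRdX

step 1: P1: store L4 := 46  ⟶  IMI  (L4)  txn=BusRdX  M[L4]=30
step 2: P2: store L3 := 49  ⟶  IIM  (L3)  txn=BusRdX  M[L3]=0
step 3: P1: store L0 := 97  ⟶  IMI  (L0)  txn=BusRdX  M[L0]=90
step 4: P1: store L0 := 52  ⟶  IMI  (L0)  txn=∅  M[L0]=90
step 5: P1: store L4 := 62  ⟶  IMI  (L4)  txn=∅  M[L4]=30
step 6: P2: load  L3  ⟶  IIM  (L3)  txn=∅  M[L3]=0
step 7: P1: load  L5  ⟶  IEI  (L5)  txn=BusRd  M[L5]=70
step 8: P0: load  L3  ⟶  SIS  (L3)  txn=BusRd+Flush  M[L3]=49
step 9: P1: load  L2  ⟶  IEI  (L2)  txn=BusRd  M[L2]=50
step 10: P1: load  L0  ⟶  IMI  (L0)  txn=∅  M[L0]=90
step 11: P0: store L0 := 69  ⟶  MII  (L0)  txn=BusRdX+Flush  M[L0]=52
step 12: P2: load  L3  ⟶  SIS  (L3)  txn=∅  M[L3]=49
step 13: P0: load  L3  ⟶  SIS  (L3)  txn=∅  M[L3]=49
step 14: P2: load  L3  ⟶  SIS  (L3)  txn=∅  M[L3]=49
step 15: P1: store L3 := 1  ⟶  IMI  (L3)  txn=BusRdX  M[L3]=49
step 16: P0: load  L1  ⟶  EII  (L1)  txn=BusRd  M[L1]=50
step 17: P2: load  L2  ⟶  ISS  (L2)  txn=BusRd  M[L2]=50
step 18: P1: store L3 := 32  ⟶  IMI  (L3)  txn=∅  M[L3]=49
step 19: P0: load  L3  ⟶  SSI  (L3)  txn=BusRd+Flush  M[L3]=32
step 20: P1: load  L5  ⟶  IEI  (L5)  txn=∅  M[L5]=70
step 21: P1: load  L2  ⟶  ISS  (L2)  txn=∅  M[L2]=50
step 22: P0: load  L4  ⟶  SSI  (L4)  txn=BusRd+Flush  M[L4]=62
step 23: P1: load  L5  ⟶  IEI  (L5)  txn=∅  M[L5]=70
step 24: P1: store L0 := 85  ⟶  IMI  (L0)  txn=BusRdX+Flush  M[L0]=69
step 25: P2: store L3 := 14  ⟶  IIM  (L3)  txn=BusRdX  M[L3]=32
step 26: P0: store L4 := 49  ⟶  MII  (L4)  txn=BusUpgr  M[L4]=62
step 27: P0: store L5 := 10  ⟶  MII  (L5)  txn=BusRdX  M[L5]=70
step 28: P1: load  L1  ⟶  SSI  (L1)  txn=BusRd  M[L1]=50
step 29: P1: load  L0  ⟶  IMI  (L0)  txn=∅  M[L0]=69
step 30: P1: load  L3  ⟶  ISS  (L3)  txn=BusRd+Flush  M[L3]=14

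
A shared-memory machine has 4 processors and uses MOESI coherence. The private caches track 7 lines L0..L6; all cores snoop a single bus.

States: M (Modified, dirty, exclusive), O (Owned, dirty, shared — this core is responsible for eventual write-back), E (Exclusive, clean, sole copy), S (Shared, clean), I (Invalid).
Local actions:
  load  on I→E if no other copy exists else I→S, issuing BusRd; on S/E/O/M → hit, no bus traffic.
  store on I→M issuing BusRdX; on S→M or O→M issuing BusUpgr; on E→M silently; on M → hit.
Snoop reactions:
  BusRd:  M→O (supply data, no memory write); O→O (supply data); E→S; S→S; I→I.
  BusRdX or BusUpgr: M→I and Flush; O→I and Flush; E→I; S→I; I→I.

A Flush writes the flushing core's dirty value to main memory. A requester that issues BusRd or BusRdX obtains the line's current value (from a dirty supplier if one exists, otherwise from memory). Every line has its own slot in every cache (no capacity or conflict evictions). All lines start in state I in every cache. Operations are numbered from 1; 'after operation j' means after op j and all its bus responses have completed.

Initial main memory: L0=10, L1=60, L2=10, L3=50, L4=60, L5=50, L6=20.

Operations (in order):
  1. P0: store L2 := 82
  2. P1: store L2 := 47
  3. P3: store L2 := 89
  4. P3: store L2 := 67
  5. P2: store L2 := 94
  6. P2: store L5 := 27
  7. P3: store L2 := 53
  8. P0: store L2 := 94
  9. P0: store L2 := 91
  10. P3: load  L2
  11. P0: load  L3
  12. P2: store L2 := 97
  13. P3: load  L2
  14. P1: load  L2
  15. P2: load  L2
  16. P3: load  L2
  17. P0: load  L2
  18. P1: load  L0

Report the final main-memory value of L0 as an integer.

1. P0: store L2 := 82  bus=[BusRdX]  L2: P0=M P1=I P2=I P3=I  mem[L2]=10
2. P1: store L2 := 47  bus=[BusRdX,Flush]  L2: P0=I P1=M P2=I P3=I  mem[L2]=82
3. P3: store L2 := 89  bus=[BusRdX,Flush]  L2: P0=I P1=I P2=I P3=M  mem[L2]=47
4. P3: store L2 := 67  bus=[-]  L2: P0=I P1=I P2=I P3=M  mem[L2]=47
5. P2: store L2 := 94  bus=[BusRdX,Flush]  L2: P0=I P1=I P2=M P3=I  mem[L2]=67
6. P2: store L5 := 27  bus=[BusRdX]  L5: P0=I P1=I P2=M P3=I  mem[L5]=50
7. P3: store L2 := 53  bus=[BusRdX,Flush]  L2: P0=I P1=I P2=I P3=M  mem[L2]=94
8. P0: store L2 := 94  bus=[BusRdX,Flush]  L2: P0=M P1=I P2=I P3=I  mem[L2]=53
9. P0: store L2 := 91  bus=[-]  L2: P0=M P1=I P2=I P3=I  mem[L2]=53
10. P3: load  L2  bus=[BusRd]  L2: P0=O P1=I P2=I P3=S  mem[L2]=53
11. P0: load  L3  bus=[BusRd]  L3: P0=E P1=I P2=I P3=I  mem[L3]=50
12. P2: store L2 := 97  bus=[BusRdX,Flush]  L2: P0=I P1=I P2=M P3=I  mem[L2]=91
13. P3: load  L2  bus=[BusRd]  L2: P0=I P1=I P2=O P3=S  mem[L2]=91
14. P1: load  L2  bus=[BusRd]  L2: P0=I P1=S P2=O P3=S  mem[L2]=91
15. P2: load  L2  bus=[-]  L2: P0=I P1=S P2=O P3=S  mem[L2]=91
16. P3: load  L2  bus=[-]  L2: P0=I P1=S P2=O P3=S  mem[L2]=91
17. P0: load  L2  bus=[BusRd]  L2: P0=S P1=S P2=O P3=S  mem[L2]=91
18. P1: load  L0  bus=[BusRd]  L0: P0=I P1=E P2=I P3=I  mem[L0]=10

memory[L0] = 10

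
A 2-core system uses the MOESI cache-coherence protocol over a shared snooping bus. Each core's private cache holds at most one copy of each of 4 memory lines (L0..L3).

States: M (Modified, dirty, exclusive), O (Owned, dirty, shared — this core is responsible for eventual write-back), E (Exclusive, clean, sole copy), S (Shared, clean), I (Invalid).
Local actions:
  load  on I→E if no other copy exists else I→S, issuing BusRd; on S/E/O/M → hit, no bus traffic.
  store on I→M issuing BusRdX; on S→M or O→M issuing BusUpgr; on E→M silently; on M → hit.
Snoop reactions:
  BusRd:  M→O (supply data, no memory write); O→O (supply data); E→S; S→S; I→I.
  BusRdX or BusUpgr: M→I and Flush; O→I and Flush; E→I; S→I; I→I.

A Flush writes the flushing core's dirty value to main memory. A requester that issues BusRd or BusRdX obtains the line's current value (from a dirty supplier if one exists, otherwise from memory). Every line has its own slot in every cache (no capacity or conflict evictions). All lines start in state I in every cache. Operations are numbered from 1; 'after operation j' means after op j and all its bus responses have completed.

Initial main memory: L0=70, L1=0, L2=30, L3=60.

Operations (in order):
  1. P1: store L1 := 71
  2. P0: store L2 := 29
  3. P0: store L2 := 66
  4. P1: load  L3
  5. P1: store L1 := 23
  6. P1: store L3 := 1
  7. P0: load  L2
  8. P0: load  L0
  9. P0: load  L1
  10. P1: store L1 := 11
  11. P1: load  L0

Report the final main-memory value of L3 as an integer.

1. P1: store L1 := 71  bus=[BusRdX]  L1: P0=I P1=M  mem[L1]=0
2. P0: store L2 := 29  bus=[BusRdX]  L2: P0=M P1=I  mem[L2]=30
3. P0: store L2 := 66  bus=[-]  L2: P0=M P1=I  mem[L2]=30
4. P1: load  L3  bus=[BusRd]  L3: P0=I P1=E  mem[L3]=60
5. P1: store L1 := 23  bus=[-]  L1: P0=I P1=M  mem[L1]=0
6. P1: store L3 := 1  bus=[-]  L3: P0=I P1=M  mem[L3]=60
7. P0: load  L2  bus=[-]  L2: P0=M P1=I  mem[L2]=30
8. P0: load  L0  bus=[BusRd]  L0: P0=E P1=I  mem[L0]=70
9. P0: load  L1  bus=[BusRd]  L1: P0=S P1=O  mem[L1]=0
10. P1: store L1 := 11  bus=[BusUpgr]  L1: P0=I P1=M  mem[L1]=0
11. P1: load  L0  bus=[BusRd]  L0: P0=S P1=S  mem[L0]=70

memory[L3] = 60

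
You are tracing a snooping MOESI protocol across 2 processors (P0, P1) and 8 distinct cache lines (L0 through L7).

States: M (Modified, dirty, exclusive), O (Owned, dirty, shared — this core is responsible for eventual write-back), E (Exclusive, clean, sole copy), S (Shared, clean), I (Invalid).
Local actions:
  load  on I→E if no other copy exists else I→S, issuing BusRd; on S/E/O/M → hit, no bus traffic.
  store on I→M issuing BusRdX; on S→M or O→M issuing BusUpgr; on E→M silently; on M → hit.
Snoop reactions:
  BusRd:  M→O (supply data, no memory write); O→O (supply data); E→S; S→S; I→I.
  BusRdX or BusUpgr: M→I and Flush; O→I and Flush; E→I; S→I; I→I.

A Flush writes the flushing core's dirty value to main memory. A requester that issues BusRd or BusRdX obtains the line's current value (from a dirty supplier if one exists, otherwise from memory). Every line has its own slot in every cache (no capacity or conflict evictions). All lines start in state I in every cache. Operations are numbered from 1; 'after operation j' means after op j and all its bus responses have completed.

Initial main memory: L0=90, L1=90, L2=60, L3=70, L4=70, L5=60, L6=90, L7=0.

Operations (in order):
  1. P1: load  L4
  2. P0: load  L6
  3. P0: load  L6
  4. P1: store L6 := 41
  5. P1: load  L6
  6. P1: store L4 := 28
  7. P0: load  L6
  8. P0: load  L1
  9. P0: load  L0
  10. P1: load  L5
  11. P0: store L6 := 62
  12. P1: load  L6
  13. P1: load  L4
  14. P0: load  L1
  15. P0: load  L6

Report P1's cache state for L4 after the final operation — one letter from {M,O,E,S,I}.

state = M

step 1: P1: load  L4  ⟶  IE  (L4)  txn=BusRd  M[L4]=70
step 2: P0: load  L6  ⟶  EI  (L6)  txn=BusRd  M[L6]=90
step 3: P0: load  L6  ⟶  EI  (L6)  txn=∅  M[L6]=90
step 4: P1: store L6 := 41  ⟶  IM  (L6)  txn=BusRdX  M[L6]=90
step 5: P1: load  L6  ⟶  IM  (L6)  txn=∅  M[L6]=90
step 6: P1: store L4 := 28  ⟶  IM  (L4)  txn=∅  M[L4]=70
step 7: P0: load  L6  ⟶  SO  (L6)  txn=BusRd  M[L6]=90
step 8: P0: load  L1  ⟶  EI  (L1)  txn=BusRd  M[L1]=90
step 9: P0: load  L0  ⟶  EI  (L0)  txn=BusRd  M[L0]=90
step 10: P1: load  L5  ⟶  IE  (L5)  txn=BusRd  M[L5]=60
step 11: P0: store L6 := 62  ⟶  MI  (L6)  txn=BusUpgr+Flush  M[L6]=41
step 12: P1: load  L6  ⟶  OS  (L6)  txn=BusRd  M[L6]=41
step 13: P1: load  L4  ⟶  IM  (L4)  txn=∅  M[L4]=70
step 14: P0: load  L1  ⟶  EI  (L1)  txn=∅  M[L1]=90
step 15: P0: load  L6  ⟶  OS  (L6)  txn=∅  M[L6]=41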